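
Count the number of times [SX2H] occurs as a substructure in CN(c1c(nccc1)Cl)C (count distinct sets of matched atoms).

[SX2H] is the SMARTS for a thiol: an aliphatic sulfur with two connections, one being H.
No fragment in the molecule satisfies every constraint, giving 0 matches.

0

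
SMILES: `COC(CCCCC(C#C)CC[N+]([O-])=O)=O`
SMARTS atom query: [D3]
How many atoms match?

3

The query [D3] means: atom with exactly three heavy-atom neighbours.
Check the 16 heavy atoms by environment: 7× C (D2) → no; 2× C (D3) → match; 2× O (D1) → no; 1× O (D2) → no; 2× C (D1) → no; 1× N (charge +1, D3) → match; 1× O (charge -1, D1) → no.
Summing the matching environments: 2 + 1 = 3 matching atoms.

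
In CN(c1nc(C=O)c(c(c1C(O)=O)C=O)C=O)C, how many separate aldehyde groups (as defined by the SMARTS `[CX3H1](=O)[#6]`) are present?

3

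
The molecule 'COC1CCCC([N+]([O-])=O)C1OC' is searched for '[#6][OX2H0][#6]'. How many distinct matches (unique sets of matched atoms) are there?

2

[#6][OX2H0][#6] is the SMARTS for an ether: an aliphatic oxygen bridging two carbons with no H on the oxygen.
The molecule carries 2 separate instances of a methoxy ether (-OCH3) meeting every constraint; each maps to a distinct set of atoms, giving 2 matches.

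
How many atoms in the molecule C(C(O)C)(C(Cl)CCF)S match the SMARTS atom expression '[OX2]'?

The query [OX2] means: aliphatic oxygen with two total connections — ether, hydroxyl, or ester single-bond O.
Check the 10 heavy atoms by environment: 6× C (X4) → no; 1× O (X2) → match; 1× F (X1) → no; 1× Cl (X1) → no; 1× S (X2) → no.
That gives 1 matching atom.

1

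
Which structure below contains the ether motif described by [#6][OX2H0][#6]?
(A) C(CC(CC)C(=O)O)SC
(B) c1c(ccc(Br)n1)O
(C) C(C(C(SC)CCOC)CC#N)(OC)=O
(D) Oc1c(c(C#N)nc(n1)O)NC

C

[#6][OX2H0][#6] describes an aliphatic oxygen bridging two carbons with no H on the oxygen (an ether).
(A) has a carboxylic acid group (-C(=O)OH) but the -OH oxygen has H1; the =O is OX1, not OX2.
(B) has a hydroxyl group (-OH) but the oxygen has H1, not H0 bridging two carbons.
(C) contains a methoxy ether (-OCH3), which satisfies every atom and bond constraint.
(D) has a hydroxyl group (-OH) but the oxygen has H1, not H0 bridging two carbons.
So the answer is (C).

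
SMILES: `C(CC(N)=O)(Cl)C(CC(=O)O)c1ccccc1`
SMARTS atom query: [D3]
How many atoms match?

5

The query [D3] means: atom with exactly three heavy-atom neighbours.
Check the 17 heavy atoms by environment: 2× C (D2) → no; 4× C (D3) → match; 1× Cl (D1) → no; 1× c (aromatic, D3) → match; 5× c (aromatic, D2) → no; 3× O (D1) → no; 1× N (D1) → no.
Summing the matching environments: 4 + 1 = 5 matching atoms.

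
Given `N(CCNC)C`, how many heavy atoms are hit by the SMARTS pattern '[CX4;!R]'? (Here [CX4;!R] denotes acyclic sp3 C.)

4

The query [CX4;!R] means: aliphatic carbon with four total connections, not in a ring.
Check the 6 heavy atoms by environment: 4× C (X4, acyclic) → match; 2× N (X3, acyclic) → no.
That gives 4 matching atoms.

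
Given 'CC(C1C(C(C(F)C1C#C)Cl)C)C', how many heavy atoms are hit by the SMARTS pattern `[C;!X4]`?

2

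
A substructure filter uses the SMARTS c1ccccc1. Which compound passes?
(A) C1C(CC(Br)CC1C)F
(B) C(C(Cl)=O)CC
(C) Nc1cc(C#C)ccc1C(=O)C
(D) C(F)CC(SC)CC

C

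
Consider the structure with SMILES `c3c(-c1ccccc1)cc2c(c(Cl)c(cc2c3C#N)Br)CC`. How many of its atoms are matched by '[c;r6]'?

16

The query [c;r6] means: aromatic carbon that belongs to a six-membered ring.
Check the 22 heavy atoms by environment: 16× c (aromatic, in 6-ring) → match; 1× Cl (acyclic) → no; 3× C (acyclic) → no; 1× Br (acyclic) → no; 1× N (acyclic) → no.
That gives 16 matching atoms.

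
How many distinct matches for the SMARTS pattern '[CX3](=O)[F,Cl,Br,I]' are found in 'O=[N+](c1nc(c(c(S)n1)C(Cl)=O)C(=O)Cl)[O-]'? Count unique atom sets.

[CX3](=O)[F,Cl,Br,I] is the SMARTS for an acyl halide: a carbonyl carbon bonded to a halogen.
The molecule carries 2 separate instances of an acyl chloride (-C(=O)Cl) meeting every constraint; each maps to a distinct set of atoms, giving 2 matches.

2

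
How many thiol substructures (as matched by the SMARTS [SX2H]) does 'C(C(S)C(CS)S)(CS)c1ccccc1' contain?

[SX2H] is the SMARTS for a thiol: an aliphatic sulfur with two connections, one being H.
The molecule carries 4 separate instances of a thiol (-SH) meeting every constraint; each maps to a distinct set of atoms, giving 4 matches.

4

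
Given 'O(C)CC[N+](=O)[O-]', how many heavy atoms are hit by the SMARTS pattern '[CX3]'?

0

The query [CX3] means: C with X3: aliphatic carbon with exactly 3 total connections.
Check the 7 heavy atoms by environment: 3× C (X4) → no; 1× O (X2) → no; 1× N (charge +1, X3) → no; 1× O (charge -1, X1) → no; 1× O (X1) → no.
No environment satisfies the query, so 0 matching atoms.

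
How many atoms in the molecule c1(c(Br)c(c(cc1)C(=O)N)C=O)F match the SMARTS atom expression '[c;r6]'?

The query [c;r6] means: aromatic carbon that belongs to a six-membered ring.
Check the 13 heavy atoms by environment: 6× c (aromatic, in 6-ring) → match; 1× F (acyclic) → no; 2× C (acyclic) → no; 2× O (acyclic) → no; 1× N (acyclic) → no; 1× Br (acyclic) → no.
That gives 6 matching atoms.

6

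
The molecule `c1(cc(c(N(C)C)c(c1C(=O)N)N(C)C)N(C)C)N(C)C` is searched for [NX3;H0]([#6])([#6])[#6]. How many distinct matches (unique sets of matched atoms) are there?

4

[NX3;H0]([#6])([#6])[#6] is the SMARTS for a tertiary amine: a trivalent nitrogen with no H, bonded to three carbons.
The molecule carries 4 separate instances of a dimethylamino group (-N(CH3)2) meeting every constraint; each maps to a distinct set of atoms, giving 4 matches.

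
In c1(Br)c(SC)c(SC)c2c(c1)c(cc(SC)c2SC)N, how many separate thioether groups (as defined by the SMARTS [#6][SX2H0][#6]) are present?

4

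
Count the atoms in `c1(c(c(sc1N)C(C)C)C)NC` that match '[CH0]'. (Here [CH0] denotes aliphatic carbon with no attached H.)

0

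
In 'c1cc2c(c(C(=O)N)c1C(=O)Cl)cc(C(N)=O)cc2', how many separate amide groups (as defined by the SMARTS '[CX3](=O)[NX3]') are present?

[CX3](=O)[NX3] is the SMARTS for an amide: a carbonyl carbon bonded to a trivalent nitrogen.
The molecule carries 2 separate instances of a primary amide (-C(=O)NH2) meeting every constraint; each maps to a distinct set of atoms, giving 2 matches.

2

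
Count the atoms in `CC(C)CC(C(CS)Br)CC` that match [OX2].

0

The query [OX2] means: aliphatic oxygen with two total connections — ether, hydroxyl, or ester single-bond O.
Check the 11 heavy atoms by environment: 9× C (X4) → no; 1× Br (X1) → no; 1× S (X2) → no.
No environment satisfies the query, so 0 matching atoms.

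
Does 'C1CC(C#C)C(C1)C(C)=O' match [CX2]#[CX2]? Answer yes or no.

Yes

The pattern [CX2]#[CX2] describes a carbon-carbon triple bond — an alkyne.
The molecule carries an ethynyl group (-C#CH), whose atoms satisfy every constraint of the query, so the pattern matches.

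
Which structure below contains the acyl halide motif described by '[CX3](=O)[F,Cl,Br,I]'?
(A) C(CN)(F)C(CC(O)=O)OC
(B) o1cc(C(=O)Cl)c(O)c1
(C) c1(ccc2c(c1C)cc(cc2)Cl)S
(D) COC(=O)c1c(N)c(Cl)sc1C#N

B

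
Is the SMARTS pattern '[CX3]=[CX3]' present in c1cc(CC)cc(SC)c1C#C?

The pattern [CX3]=[CX3] describes a non-aromatic C=C double bond between two sp2 carbons — an alkene.
The closest candidate here is an ethyl group (-CH2CH3), but its C-C bond is a single bond between CX4 carbons, not CX3=CX3. No other fragment satisfies the full query, so there is no match.

No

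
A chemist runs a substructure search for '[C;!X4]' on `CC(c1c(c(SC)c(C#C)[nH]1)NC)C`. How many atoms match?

2

Check the 14 heavy atoms by environment: 1× n (aromatic, X3) → no; 4× c (aromatic, X3) → no; 5× C (X4) → no; 2× C (X2) → match; 1× N (X3) → no; 1× S (X2) → no.
That gives 2 matching atoms.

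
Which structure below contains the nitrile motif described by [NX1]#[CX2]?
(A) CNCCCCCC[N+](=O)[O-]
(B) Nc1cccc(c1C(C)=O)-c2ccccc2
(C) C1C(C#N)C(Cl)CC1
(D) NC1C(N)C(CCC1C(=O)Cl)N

C

[NX1]#[CX2] describes a nitrogen triple-bonded to a two-connected carbon (a nitrile).
(A) has a nitro group (-[N+](=O)[O-]) but there is no C#N triple bond.
(B) has a primary amino group (-NH2) but the nitrogen is NX3 (three connections), not NX1 triple-bonded.
(C) contains a nitrile (-C#N), which satisfies every atom and bond constraint.
(D) has a primary amino group (-NH2) but the nitrogen is NX3 (three connections), not NX1 triple-bonded.
So the answer is (C).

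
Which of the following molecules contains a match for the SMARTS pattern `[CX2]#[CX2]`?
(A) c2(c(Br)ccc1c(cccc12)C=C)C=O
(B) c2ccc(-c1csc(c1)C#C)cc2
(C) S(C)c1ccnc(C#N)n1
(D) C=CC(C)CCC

[CX2]#[CX2] describes a carbon-carbon triple bond (an alkyne).
(A) has a vinyl group (-CH=CH2) but the C=C is a double bond; both carbons are CX3, not CX2.
(B) contains an ethynyl group (-C#CH), which satisfies every atom and bond constraint.
(C) has a nitrile (-C#N) but the triple bond is C#N, not C#C.
(D) has a vinyl group (-CH=CH2) but the C=C is a double bond; both carbons are CX3, not CX2.
So the answer is (B).

B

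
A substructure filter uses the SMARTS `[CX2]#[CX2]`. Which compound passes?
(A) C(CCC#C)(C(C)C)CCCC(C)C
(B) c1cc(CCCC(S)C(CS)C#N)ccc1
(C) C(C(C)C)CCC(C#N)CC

[CX2]#[CX2] describes a carbon-carbon triple bond (an alkyne).
(A) contains an ethynyl group (-C#CH), which satisfies every atom and bond constraint.
(B) has a nitrile (-C#N) but the triple bond is C#N, not C#C.
(C) has a nitrile (-C#N) but the triple bond is C#N, not C#C.
So the answer is (A).

A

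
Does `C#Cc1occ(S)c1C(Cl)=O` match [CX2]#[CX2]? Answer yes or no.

Yes

The pattern [CX2]#[CX2] describes a carbon-carbon triple bond — an alkyne.
The molecule carries an ethynyl group (-C#CH), whose atoms satisfy every constraint of the query, so the pattern matches.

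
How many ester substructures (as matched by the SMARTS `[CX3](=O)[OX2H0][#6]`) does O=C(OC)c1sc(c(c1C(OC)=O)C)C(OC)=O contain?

3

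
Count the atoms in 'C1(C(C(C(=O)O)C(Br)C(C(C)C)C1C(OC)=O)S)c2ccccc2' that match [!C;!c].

6

The query [!C;!c] means: neither aliphatic nor aromatic carbon — same as [!#6].
Check the 24 heavy atoms by environment: 12× C → no; 4× O → match; 6× c (aromatic) → no; 1× S → match; 1× Br → match.
Summing the matching environments: 4 + 1 + 1 = 6 matching atoms.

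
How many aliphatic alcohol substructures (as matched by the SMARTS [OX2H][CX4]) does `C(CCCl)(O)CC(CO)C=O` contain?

[OX2H][CX4] is the SMARTS for an aliphatic alcohol: a hydroxyl oxygen bound to an sp3 (X4) carbon.
The molecule carries 2 separate instances of a hydroxyl group (-OH) meeting every constraint; each maps to a distinct set of atoms, giving 2 matches.

2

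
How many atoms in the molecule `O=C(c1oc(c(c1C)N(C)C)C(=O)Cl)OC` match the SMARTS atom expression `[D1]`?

The query [D1] means: atom with exactly one heavy-atom neighbour (degree 1).
Check the 16 heavy atoms by environment: 1× o (aromatic, D2) → no; 4× c (aromatic, D3) → no; 1× N (D3) → no; 4× C (D1) → match; 2× C (D3) → no; 2× O (D1) → match; 1× Cl (D1) → match; 1× O (D2) → no.
Summing the matching environments: 4 + 2 + 1 = 7 matching atoms.

7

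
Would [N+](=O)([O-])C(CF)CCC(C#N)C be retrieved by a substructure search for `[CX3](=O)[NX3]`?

No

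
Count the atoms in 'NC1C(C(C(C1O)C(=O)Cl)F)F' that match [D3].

6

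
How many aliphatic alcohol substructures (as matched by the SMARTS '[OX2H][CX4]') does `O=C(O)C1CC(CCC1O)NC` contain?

1

[OX2H][CX4] is the SMARTS for an aliphatic alcohol: a hydroxyl oxygen bound to an sp3 (X4) carbon.
Exactly one fragment in the molecule meets all constraints, giving 1 match.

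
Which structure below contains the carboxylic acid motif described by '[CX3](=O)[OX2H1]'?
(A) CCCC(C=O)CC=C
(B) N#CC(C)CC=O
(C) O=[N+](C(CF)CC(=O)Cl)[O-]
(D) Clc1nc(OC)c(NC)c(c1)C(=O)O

[CX3](=O)[OX2H1] describes an sp2 carbon double-bonded to O and single-bonded to an -OH oxygen (a carboxylic acid).
(A) has an aldehyde (-CHO) but there is no singly-bonded oxygen on the carbonyl carbon.
(B) has an aldehyde (-CHO) but there is no singly-bonded oxygen on the carbonyl carbon.
(C) has an acyl chloride (-C(=O)Cl) but the carbonyl is bonded to Cl, not to an -OH oxygen.
(D) contains a carboxylic acid group (-C(=O)OH), which satisfies every atom and bond constraint.
So the answer is (D).

D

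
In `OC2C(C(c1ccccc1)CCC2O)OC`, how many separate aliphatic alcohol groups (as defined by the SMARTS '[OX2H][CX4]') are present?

2

[OX2H][CX4] is the SMARTS for an aliphatic alcohol: a hydroxyl oxygen bound to an sp3 (X4) carbon.
The molecule carries 2 separate instances of a hydroxyl group (-OH) meeting every constraint; each maps to a distinct set of atoms, giving 2 matches.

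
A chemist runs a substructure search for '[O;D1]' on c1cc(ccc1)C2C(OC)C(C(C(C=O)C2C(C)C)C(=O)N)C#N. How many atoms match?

The query [O;D1] means: aliphatic oxygen bonded to exactly one heavy atom.
Check the 24 heavy atoms by environment: 8× C (D3) → no; 2× C (D2) → no; 2× O (D1) → match; 1× c (aromatic, D3) → no; 5× c (aromatic, D2) → no; 2× N (D1) → no; 3× C (D1) → no; 1× O (D2) → no.
That gives 2 matching atoms.

2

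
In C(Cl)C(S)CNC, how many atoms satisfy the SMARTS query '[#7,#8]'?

1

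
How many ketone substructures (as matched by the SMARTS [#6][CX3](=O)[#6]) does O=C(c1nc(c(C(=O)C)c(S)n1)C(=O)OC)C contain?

[#6][CX3](=O)[#6] is the SMARTS for a ketone: a carbonyl carbon (no H) flanked by two carbons.
The molecule carries 2 separate instances of an acetyl/ketone group (-C(=O)CH3) meeting every constraint; each maps to a distinct set of atoms, giving 2 matches.

2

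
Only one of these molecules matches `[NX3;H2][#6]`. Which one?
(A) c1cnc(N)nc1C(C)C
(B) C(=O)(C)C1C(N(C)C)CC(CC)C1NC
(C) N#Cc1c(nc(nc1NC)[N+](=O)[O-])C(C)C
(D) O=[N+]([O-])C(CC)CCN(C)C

A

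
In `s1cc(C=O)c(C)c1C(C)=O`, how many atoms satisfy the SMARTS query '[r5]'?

5

The query [r5] means: r5 matches atoms in a five-membered ring.
Check the 11 heavy atoms by environment: 1× s (aromatic, in 5-ring) → match; 4× c (aromatic, in 5-ring) → match; 4× C (acyclic) → no; 2× O (acyclic) → no.
Summing the matching environments: 1 + 4 = 5 matching atoms.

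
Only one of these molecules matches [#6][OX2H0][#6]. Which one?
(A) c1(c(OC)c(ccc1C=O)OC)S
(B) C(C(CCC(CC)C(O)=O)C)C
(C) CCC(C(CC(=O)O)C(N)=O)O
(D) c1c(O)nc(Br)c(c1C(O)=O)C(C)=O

[#6][OX2H0][#6] describes an aliphatic oxygen bridging two carbons with no H on the oxygen (an ether).
(A) contains a methoxy ether (-OCH3), which satisfies every atom and bond constraint.
(B) has a carboxylic acid group (-C(=O)OH) but the -OH oxygen has H1; the =O is OX1, not OX2.
(C) has a hydroxyl group (-OH) but the oxygen has H1, not H0 bridging two carbons.
(D) has a carboxylic acid group (-C(=O)OH) but the -OH oxygen has H1; the =O is OX1, not OX2.
So the answer is (A).

A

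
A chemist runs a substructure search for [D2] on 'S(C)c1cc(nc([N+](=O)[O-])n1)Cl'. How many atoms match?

4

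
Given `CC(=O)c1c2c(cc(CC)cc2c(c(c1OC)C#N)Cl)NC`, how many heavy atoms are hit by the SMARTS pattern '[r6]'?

10

The query [r6] means: r6 matches atoms in a six-membered ring.
Check the 22 heavy atoms by environment: 10× c (aromatic, in 6-ring) → match; 1× Cl (acyclic) → no; 7× C (acyclic) → no; 2× N (acyclic) → no; 2× O (acyclic) → no.
That gives 10 matching atoms.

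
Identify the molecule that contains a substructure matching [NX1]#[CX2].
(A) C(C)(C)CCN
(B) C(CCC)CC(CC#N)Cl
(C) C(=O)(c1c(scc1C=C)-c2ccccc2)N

[NX1]#[CX2] describes a nitrogen triple-bonded to a two-connected carbon (a nitrile).
(A) has a primary amino group (-NH2) but the nitrogen is NX3 (three connections), not NX1 triple-bonded.
(B) contains a nitrile (-C#N), which satisfies every atom and bond constraint.
(C) has a primary amide (-C(=O)NH2) but the nitrogen is NX3, not NX1.
So the answer is (B).

B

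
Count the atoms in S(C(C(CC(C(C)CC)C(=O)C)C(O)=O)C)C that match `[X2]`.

The query [X2] means: any atom with exactly two total connections (bonds + H).
Check the 17 heavy atoms by environment: 11× C (X4) → no; 2× C (X3) → no; 2× O (X1) → no; 1× O (X2) → match; 1× S (X2) → match.
Summing the matching environments: 1 + 1 = 2 matching atoms.

2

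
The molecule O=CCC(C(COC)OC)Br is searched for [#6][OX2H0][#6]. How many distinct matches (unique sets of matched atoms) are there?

[#6][OX2H0][#6] is the SMARTS for an ether: an aliphatic oxygen bridging two carbons with no H on the oxygen.
The molecule carries 2 separate instances of a methoxy ether (-OCH3) meeting every constraint; each maps to a distinct set of atoms, giving 2 matches.

2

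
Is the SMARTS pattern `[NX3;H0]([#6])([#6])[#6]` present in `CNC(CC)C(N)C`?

No

The pattern [NX3;H0]([#6])([#6])[#6] describes a trivalent nitrogen with no H, bonded to three carbons — a tertiary amine.
The closest candidate here is a primary amino group (-NH2), but the nitrogen has H2, not H0 with three carbons. No other fragment satisfies the full query, so there is no match.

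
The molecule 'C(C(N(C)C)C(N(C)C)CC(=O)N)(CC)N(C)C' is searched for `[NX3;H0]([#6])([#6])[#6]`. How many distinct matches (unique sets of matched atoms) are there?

[NX3;H0]([#6])([#6])[#6] is the SMARTS for a tertiary amine: a trivalent nitrogen with no H, bonded to three carbons.
The molecule carries 3 separate instances of a dimethylamino group (-N(CH3)2) meeting every constraint; each maps to a distinct set of atoms, giving 3 matches.

3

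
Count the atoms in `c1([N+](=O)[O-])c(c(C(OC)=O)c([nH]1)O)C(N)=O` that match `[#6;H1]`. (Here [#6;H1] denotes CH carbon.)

Check the 16 heavy atoms by environment: 1× n (aromatic, H1) → no; 4× c (aromatic, H0) → no; 2× C (H0) → no; 4× O (H0) → no; 1× N (H2) → no; 1× C (H3) → no; 1× N (charge +1, H0) → no; 1× O (charge -1, H0) → no; 1× O (H1) → no.
No environment satisfies the query, so 0 matching atoms.

0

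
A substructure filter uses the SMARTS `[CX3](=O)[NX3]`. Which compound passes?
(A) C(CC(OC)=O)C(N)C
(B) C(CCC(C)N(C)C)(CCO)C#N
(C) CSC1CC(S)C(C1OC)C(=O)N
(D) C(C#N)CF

[CX3](=O)[NX3] describes a carbonyl carbon bonded to a trivalent nitrogen (an amide).
(A) has a methyl-ester group (-C(=O)OCH3) but the carbonyl is bonded to O, not to an NX3 nitrogen.
(B) has a nitrile (-C#N) but the nitrile N is NX1 (triple-bonded), not NX3.
(C) contains a primary amide (-C(=O)NH2), which satisfies every atom and bond constraint.
(D) has a nitrile (-C#N) but the nitrile N is NX1 (triple-bonded), not NX3.
So the answer is (C).

C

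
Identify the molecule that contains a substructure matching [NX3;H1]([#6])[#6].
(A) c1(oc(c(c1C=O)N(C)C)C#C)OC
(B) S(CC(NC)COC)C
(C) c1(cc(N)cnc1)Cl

[NX3;H1]([#6])[#6] describes a trivalent nitrogen with one H, bonded to two carbons (a secondary amine).
(A) has a dimethylamino group (-N(CH3)2) but the nitrogen has H0, not H1.
(B) contains an N-methylamino group (-NHCH3), which satisfies every atom and bond constraint.
(C) has a primary amino group (-NH2) but the nitrogen has H2 and only one carbon neighbour.
So the answer is (B).

B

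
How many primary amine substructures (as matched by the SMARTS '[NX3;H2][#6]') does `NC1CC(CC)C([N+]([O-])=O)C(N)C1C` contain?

2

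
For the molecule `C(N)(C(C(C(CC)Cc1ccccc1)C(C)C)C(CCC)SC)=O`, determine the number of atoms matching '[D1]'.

Check the 24 heavy atoms by environment: 4× C (D2) → no; 6× C (D3) → no; 5× C (D1) → match; 1× c (aromatic, D3) → no; 5× c (aromatic, D2) → no; 1× S (D2) → no; 1× O (D1) → match; 1× N (D1) → match.
Summing the matching environments: 5 + 1 + 1 = 7 matching atoms.

7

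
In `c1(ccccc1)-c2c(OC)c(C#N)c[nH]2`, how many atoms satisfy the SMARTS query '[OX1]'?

0

The query [OX1] means: aliphatic oxygen with one total connection — typically a carbonyl =O or an oxide.
Check the 15 heavy atoms by environment: 1× n (aromatic, X3) → no; 10× c (aromatic, X3) → no; 1× O (X2) → no; 1× C (X4) → no; 1× C (X2) → no; 1× N (X1) → no.
No environment satisfies the query, so 0 matching atoms.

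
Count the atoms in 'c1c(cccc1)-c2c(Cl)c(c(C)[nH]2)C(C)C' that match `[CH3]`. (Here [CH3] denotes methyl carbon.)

3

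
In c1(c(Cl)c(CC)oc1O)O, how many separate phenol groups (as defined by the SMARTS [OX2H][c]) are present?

2

[OX2H][c] is the SMARTS for a phenol: a hydroxyl oxygen attached to an aromatic carbon.
The molecule carries 2 separate instances of a hydroxyl group (-OH) meeting every constraint; each maps to a distinct set of atoms, giving 2 matches.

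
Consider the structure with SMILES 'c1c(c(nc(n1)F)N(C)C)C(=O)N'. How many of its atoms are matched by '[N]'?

2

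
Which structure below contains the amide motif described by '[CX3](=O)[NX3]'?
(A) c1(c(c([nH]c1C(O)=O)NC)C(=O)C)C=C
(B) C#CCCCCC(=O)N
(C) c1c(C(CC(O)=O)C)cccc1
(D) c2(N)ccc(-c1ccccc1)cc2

B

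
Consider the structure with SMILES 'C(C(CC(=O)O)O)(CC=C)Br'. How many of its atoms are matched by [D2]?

The query [D2] means: atom with exactly two heavy-atom neighbours.
Check the 11 heavy atoms by environment: 3× C (D2) → match; 3× C (D3) → no; 3× O (D1) → no; 1× Br (D1) → no; 1× C (D1) → no.
That gives 3 matching atoms.

3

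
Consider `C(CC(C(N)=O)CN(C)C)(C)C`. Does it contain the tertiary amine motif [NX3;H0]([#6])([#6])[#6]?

Yes

The pattern [NX3;H0]([#6])([#6])[#6] describes a trivalent nitrogen with no H, bonded to three carbons — a tertiary amine.
The molecule carries a dimethylamino group (-N(CH3)2), whose atoms satisfy every constraint of the query, so the pattern matches.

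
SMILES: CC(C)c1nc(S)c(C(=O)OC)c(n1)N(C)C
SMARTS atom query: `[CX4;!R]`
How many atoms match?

6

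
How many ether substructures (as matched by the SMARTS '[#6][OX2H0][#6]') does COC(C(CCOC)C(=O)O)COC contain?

3

[#6][OX2H0][#6] is the SMARTS for an ether: an aliphatic oxygen bridging two carbons with no H on the oxygen.
The molecule carries 3 separate instances of a methoxy ether (-OCH3) meeting every constraint; each maps to a distinct set of atoms, giving 3 matches.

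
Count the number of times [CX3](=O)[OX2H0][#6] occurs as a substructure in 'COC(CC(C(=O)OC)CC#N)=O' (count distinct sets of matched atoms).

[CX3](=O)[OX2H0][#6] is the SMARTS for an ester: a carbonyl carbon bonded to an oxygen that is itself bonded to carbon (no H on that O).
The molecule carries 2 separate instances of a methyl-ester group (-C(=O)OCH3) meeting every constraint; each maps to a distinct set of atoms, giving 2 matches.

2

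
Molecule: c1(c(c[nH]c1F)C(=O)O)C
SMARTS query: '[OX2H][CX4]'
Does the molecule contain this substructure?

No

The pattern [OX2H][CX4] describes a hydroxyl oxygen bound to an sp3 (X4) carbon — an aliphatic alcohol.
The closest candidate here is a carboxylic acid group (-C(=O)OH), but the -OH is on a CX3 carbonyl carbon, not a CX4 carbon. No other fragment satisfies the full query, so there is no match.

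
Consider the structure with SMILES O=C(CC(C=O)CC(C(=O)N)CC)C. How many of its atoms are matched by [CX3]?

The query [CX3] means: C with X3: aliphatic carbon with exactly 3 total connections.
Check the 14 heavy atoms by environment: 7× C (X4) → no; 3× C (X3) → match; 3× O (X1) → no; 1× N (X3) → no.
That gives 3 matching atoms.

3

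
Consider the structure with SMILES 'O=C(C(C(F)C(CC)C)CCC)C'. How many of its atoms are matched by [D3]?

4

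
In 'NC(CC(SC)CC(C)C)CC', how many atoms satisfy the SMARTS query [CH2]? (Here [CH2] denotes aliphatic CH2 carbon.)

3

The query [CH2] means: aliphatic carbon with exactly two hydrogens.
Check the 12 heavy atoms by environment: 4× C (H3) → no; 3× C (H2) → match; 3× C (H1) → no; 1× S (H0) → no; 1× N (H2) → no.
That gives 3 matching atoms.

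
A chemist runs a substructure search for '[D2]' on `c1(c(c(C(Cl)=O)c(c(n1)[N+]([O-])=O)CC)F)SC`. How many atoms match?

The query [D2] means: atom with exactly two heavy-atom neighbours.
Check the 17 heavy atoms by environment: 1× n (aromatic, D2) → match; 5× c (aromatic, D3) → no; 1× C (D3) → no; 2× O (D1) → no; 1× Cl (D1) → no; 1× C (D2) → match; 2× C (D1) → no; 1× F (D1) → no; 1× N (charge +1, D3) → no; 1× O (charge -1, D1) → no; 1× S (D2) → match.
Summing the matching environments: 1 + 1 + 1 = 3 matching atoms.

3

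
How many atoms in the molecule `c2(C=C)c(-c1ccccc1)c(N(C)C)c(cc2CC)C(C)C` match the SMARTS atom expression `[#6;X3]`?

14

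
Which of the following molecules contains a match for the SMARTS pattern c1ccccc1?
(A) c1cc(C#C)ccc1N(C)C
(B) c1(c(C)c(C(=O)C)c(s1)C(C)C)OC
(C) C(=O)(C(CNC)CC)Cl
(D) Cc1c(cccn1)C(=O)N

c1ccccc1 describes six aromatic carbons in a ring (a benzene ring).
(A) contains the required atom environment, so the pattern matches.
(B) has a methyl group (-CH3) but no six-membered all-carbon aromatic ring is present.
(C) has a methyl group (-CH3) but no six-membered all-carbon aromatic ring is present.
(D) has a methyl group (-CH3) but no six-membered all-carbon aromatic ring is present.
So the answer is (A).

A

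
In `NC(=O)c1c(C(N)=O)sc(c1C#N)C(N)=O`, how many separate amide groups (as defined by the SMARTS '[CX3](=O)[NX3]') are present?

3

[CX3](=O)[NX3] is the SMARTS for an amide: a carbonyl carbon bonded to a trivalent nitrogen.
The molecule carries 3 separate instances of a primary amide (-C(=O)NH2) meeting every constraint; each maps to a distinct set of atoms, giving 3 matches.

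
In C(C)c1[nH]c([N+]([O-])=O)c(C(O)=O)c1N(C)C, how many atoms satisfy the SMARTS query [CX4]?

4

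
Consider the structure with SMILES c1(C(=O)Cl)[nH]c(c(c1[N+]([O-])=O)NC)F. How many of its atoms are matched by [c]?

4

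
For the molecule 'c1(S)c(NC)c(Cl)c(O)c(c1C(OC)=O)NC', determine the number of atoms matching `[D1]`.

7

The query [D1] means: atom with exactly one heavy-atom neighbour (degree 1).
Check the 17 heavy atoms by environment: 6× c (aromatic, D3) → no; 2× O (D1) → match; 1× C (D3) → no; 1× O (D2) → no; 3× C (D1) → match; 1× Cl (D1) → match; 2× N (D2) → no; 1× S (D1) → match.
Summing the matching environments: 2 + 3 + 1 + 1 = 7 matching atoms.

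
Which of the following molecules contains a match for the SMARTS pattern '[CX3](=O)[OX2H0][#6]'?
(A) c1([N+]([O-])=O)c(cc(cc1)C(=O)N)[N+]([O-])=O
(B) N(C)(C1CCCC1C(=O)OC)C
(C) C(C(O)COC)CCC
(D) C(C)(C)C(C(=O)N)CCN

[CX3](=O)[OX2H0][#6] describes a carbonyl carbon bonded to an oxygen that is itself bonded to carbon (no H on that O) (an ester).
(A) has a primary amide (-C(=O)NH2) but the carbonyl is bonded to N, not to an O-C linkage.
(B) contains a methyl-ester group (-C(=O)OCH3), which satisfies every atom and bond constraint.
(C) has a methoxy ether (-OCH3) but the ether oxygen is not adjacent to a C=O carbon.
(D) has a primary amide (-C(=O)NH2) but the carbonyl is bonded to N, not to an O-C linkage.
So the answer is (B).

B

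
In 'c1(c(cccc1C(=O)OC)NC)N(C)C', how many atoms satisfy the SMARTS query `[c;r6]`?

Check the 15 heavy atoms by environment: 6× c (aromatic, in 6-ring) → match; 5× C (acyclic) → no; 2× O (acyclic) → no; 2× N (acyclic) → no.
That gives 6 matching atoms.

6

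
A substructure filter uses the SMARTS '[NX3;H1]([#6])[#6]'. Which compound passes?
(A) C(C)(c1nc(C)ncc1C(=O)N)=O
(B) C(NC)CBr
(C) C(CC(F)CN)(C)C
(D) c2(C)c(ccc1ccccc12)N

[NX3;H1]([#6])[#6] describes a trivalent nitrogen with one H, bonded to two carbons (a secondary amine).
(A) has a primary amide (-C(=O)NH2) but the -C(=O)NH2 nitrogen has H2, not H1.
(B) contains an N-methylamino group (-NHCH3), which satisfies every atom and bond constraint.
(C) has a primary amino group (-NH2) but the nitrogen has H2 and only one carbon neighbour.
(D) has a primary amino group (-NH2) but the nitrogen has H2 and only one carbon neighbour.
So the answer is (B).

B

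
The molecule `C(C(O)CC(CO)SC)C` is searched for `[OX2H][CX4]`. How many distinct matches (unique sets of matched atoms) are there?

2

[OX2H][CX4] is the SMARTS for an aliphatic alcohol: a hydroxyl oxygen bound to an sp3 (X4) carbon.
The molecule carries 2 separate instances of a hydroxyl group (-OH) meeting every constraint; each maps to a distinct set of atoms, giving 2 matches.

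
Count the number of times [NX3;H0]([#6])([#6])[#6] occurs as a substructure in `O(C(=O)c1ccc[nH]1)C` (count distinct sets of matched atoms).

[NX3;H0]([#6])([#6])[#6] is the SMARTS for a tertiary amine: a trivalent nitrogen with no H, bonded to three carbons.
No fragment in the molecule satisfies every constraint, giving 0 matches.

0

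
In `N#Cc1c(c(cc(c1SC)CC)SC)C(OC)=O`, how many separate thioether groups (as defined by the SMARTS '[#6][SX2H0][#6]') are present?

2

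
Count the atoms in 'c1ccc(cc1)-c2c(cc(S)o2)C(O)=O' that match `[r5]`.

5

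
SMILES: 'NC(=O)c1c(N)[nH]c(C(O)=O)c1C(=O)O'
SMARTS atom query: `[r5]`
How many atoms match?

5

The query [r5] means: r5 matches atoms in a five-membered ring.
Check the 15 heavy atoms by environment: 1× n (aromatic, in 5-ring) → match; 4× c (aromatic, in 5-ring) → match; 3× C (acyclic) → no; 5× O (acyclic) → no; 2× N (acyclic) → no.
Summing the matching environments: 1 + 4 = 5 matching atoms.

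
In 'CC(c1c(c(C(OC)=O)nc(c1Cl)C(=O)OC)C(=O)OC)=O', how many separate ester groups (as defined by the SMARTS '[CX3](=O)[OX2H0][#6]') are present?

3

[CX3](=O)[OX2H0][#6] is the SMARTS for an ester: a carbonyl carbon bonded to an oxygen that is itself bonded to carbon (no H on that O).
The molecule carries 3 separate instances of a methyl-ester group (-C(=O)OCH3) meeting every constraint; each maps to a distinct set of atoms, giving 3 matches.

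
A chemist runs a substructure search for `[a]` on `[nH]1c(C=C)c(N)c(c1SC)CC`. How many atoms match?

5

Check the 12 heavy atoms by environment: 1× n (aromatic) → match; 4× c (aromatic) → match; 5× C → no; 1× S → no; 1× N → no.
Summing the matching environments: 1 + 4 = 5 matching atoms.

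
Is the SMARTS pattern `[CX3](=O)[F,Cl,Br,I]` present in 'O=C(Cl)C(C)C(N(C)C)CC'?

The pattern [CX3](=O)[F,Cl,Br,I] describes a carbonyl carbon bonded to a halogen — an acyl halide.
The molecule carries an acyl chloride (-C(=O)Cl), whose atoms satisfy every constraint of the query, so the pattern matches.

Yes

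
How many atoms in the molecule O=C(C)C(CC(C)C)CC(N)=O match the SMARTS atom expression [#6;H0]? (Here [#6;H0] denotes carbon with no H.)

2

The query [#6;H0] means: any carbon with no attached hydrogen.
Check the 12 heavy atoms by environment: 2× C (H2) → no; 2× C (H1) → no; 2× C (H0) → match; 2× O (H0) → no; 1× N (H2) → no; 3× C (H3) → no.
That gives 2 matching atoms.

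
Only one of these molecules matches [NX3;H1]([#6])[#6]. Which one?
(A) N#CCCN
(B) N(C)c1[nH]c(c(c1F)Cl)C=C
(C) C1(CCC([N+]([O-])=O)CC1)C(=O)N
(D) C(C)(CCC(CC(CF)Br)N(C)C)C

B

[NX3;H1]([#6])[#6] describes a trivalent nitrogen with one H, bonded to two carbons (a secondary amine).
(A) has a primary amino group (-NH2) but the nitrogen has H2 and only one carbon neighbour.
(B) contains an N-methylamino group (-NHCH3), which satisfies every atom and bond constraint.
(C) has a primary amide (-C(=O)NH2) but the -C(=O)NH2 nitrogen has H2, not H1.
(D) has a dimethylamino group (-N(CH3)2) but the nitrogen has H0, not H1.
So the answer is (B).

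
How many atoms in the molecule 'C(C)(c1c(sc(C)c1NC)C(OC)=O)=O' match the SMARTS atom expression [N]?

1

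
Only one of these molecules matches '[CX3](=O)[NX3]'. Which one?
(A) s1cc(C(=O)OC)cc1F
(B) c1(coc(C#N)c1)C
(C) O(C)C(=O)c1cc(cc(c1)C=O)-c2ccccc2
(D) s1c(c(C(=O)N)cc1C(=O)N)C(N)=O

[CX3](=O)[NX3] describes a carbonyl carbon bonded to a trivalent nitrogen (an amide).
(A) has a methyl-ester group (-C(=O)OCH3) but the carbonyl is bonded to O, not to an NX3 nitrogen.
(B) has a nitrile (-C#N) but the nitrile N is NX1 (triple-bonded), not NX3.
(C) has a methyl-ester group (-C(=O)OCH3) but the carbonyl is bonded to O, not to an NX3 nitrogen.
(D) contains a primary amide (-C(=O)NH2), which satisfies every atom and bond constraint.
So the answer is (D).

D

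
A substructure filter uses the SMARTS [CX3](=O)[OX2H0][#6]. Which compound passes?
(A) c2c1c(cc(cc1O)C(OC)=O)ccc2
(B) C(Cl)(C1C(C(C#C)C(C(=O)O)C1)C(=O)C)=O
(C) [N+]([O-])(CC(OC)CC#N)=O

[CX3](=O)[OX2H0][#6] describes a carbonyl carbon bonded to an oxygen that is itself bonded to carbon (no H on that O) (an ester).
(A) contains a methyl-ester group (-C(=O)OCH3), which satisfies every atom and bond constraint.
(B) has a carboxylic acid group (-C(=O)OH) but the singly-bonded O carries H (OX2H1, not H0).
(C) has a methoxy ether (-OCH3) but the ether oxygen is not adjacent to a C=O carbon.
So the answer is (A).

A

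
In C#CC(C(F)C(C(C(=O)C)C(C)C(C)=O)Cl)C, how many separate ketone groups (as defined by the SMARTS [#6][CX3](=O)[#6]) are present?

2

[#6][CX3](=O)[#6] is the SMARTS for a ketone: a carbonyl carbon (no H) flanked by two carbons.
The molecule carries 2 separate instances of an acetyl/ketone group (-C(=O)CH3) meeting every constraint; each maps to a distinct set of atoms, giving 2 matches.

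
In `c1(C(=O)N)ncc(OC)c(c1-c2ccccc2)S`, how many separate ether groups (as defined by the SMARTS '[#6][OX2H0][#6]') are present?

[#6][OX2H0][#6] is the SMARTS for an ether: an aliphatic oxygen bridging two carbons with no H on the oxygen.
Exactly one fragment in the molecule meets all constraints, giving 1 match.

1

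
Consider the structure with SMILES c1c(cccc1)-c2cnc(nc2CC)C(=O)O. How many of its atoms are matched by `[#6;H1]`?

6

Check the 17 heavy atoms by environment: 2× n (aromatic, H0) → no; 4× c (aromatic, H0) → no; 6× c (aromatic, H1) → match; 1× C (H2) → no; 1× C (H3) → no; 1× C (H0) → no; 1× O (H0) → no; 1× O (H1) → no.
That gives 6 matching atoms.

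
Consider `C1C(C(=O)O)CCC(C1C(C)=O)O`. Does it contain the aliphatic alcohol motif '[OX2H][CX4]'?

Yes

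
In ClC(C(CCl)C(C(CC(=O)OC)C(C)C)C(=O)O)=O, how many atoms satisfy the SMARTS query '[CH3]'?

The query [CH3] means: aliphatic carbon with exactly three hydrogens.
Check the 19 heavy atoms by environment: 2× C (H2) → no; 4× C (H1) → no; 3× C (H3) → match; 3× C (H0) → no; 4× O (H0) → no; 2× Cl (H0) → no; 1× O (H1) → no.
That gives 3 matching atoms.

3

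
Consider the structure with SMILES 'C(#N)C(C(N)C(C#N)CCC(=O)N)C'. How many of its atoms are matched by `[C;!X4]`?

3

The query [C;!X4] means: aliphatic carbon that does not have four total connections.
Check the 14 heavy atoms by environment: 6× C (X4) → no; 2× C (X2) → match; 2× N (X1) → no; 1× C (X3) → match; 1× O (X1) → no; 2× N (X3) → no.
Summing the matching environments: 2 + 1 = 3 matching atoms.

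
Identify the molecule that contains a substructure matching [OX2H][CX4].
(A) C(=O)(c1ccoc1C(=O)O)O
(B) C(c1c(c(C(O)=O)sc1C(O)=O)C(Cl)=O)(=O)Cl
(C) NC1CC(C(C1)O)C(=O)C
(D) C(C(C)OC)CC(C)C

[OX2H][CX4] describes a hydroxyl oxygen bound to an sp3 (X4) carbon (an aliphatic alcohol).
(A) has a carboxylic acid group (-C(=O)OH) but the -OH is on a CX3 carbonyl carbon, not a CX4 carbon.
(B) has a carboxylic acid group (-C(=O)OH) but the -OH is on a CX3 carbonyl carbon, not a CX4 carbon.
(C) contains a hydroxyl group (-OH), which satisfies every atom and bond constraint.
(D) has a methoxy ether (-OCH3) but the oxygen has H0 (ether), not H1.
So the answer is (C).

C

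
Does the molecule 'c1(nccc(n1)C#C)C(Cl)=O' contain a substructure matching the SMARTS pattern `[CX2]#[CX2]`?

Yes

The pattern [CX2]#[CX2] describes a carbon-carbon triple bond — an alkyne.
The molecule carries an ethynyl group (-C#CH), whose atoms satisfy every constraint of the query, so the pattern matches.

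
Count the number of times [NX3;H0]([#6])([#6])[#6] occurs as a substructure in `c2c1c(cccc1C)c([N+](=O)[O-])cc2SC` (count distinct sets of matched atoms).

0

[NX3;H0]([#6])([#6])[#6] is the SMARTS for a tertiary amine: a trivalent nitrogen with no H, bonded to three carbons.
No fragment in the molecule satisfies every constraint, giving 0 matches.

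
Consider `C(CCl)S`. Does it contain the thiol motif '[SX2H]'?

The pattern [SX2H] describes an aliphatic sulfur with two connections, one being H — a thiol.
The molecule carries a thiol (-SH), whose atoms satisfy every constraint of the query, so the pattern matches.

Yes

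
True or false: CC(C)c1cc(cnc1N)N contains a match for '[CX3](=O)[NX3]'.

The pattern [CX3](=O)[NX3] describes a carbonyl carbon bonded to a trivalent nitrogen — an amide.
The closest candidate here is a primary amino group (-NH2), but the -NH2 is not attached to a carbonyl carbon. No other fragment satisfies the full query, so there is no match.

False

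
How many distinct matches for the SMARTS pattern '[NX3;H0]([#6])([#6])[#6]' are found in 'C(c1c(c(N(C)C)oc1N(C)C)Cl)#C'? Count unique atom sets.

[NX3;H0]([#6])([#6])[#6] is the SMARTS for a tertiary amine: a trivalent nitrogen with no H, bonded to three carbons.
The molecule carries 2 separate instances of a dimethylamino group (-N(CH3)2) meeting every constraint; each maps to a distinct set of atoms, giving 2 matches.

2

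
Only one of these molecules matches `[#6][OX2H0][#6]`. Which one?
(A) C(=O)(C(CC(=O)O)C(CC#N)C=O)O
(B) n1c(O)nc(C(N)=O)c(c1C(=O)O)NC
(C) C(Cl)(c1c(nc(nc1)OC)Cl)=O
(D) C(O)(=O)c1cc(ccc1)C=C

C

[#6][OX2H0][#6] describes an aliphatic oxygen bridging two carbons with no H on the oxygen (an ether).
(A) has a carboxylic acid group (-C(=O)OH) but the -OH oxygen has H1; the =O is OX1, not OX2.
(B) has a carboxylic acid group (-C(=O)OH) but the -OH oxygen has H1; the =O is OX1, not OX2.
(C) contains a methoxy ether (-OCH3), which satisfies every atom and bond constraint.
(D) has a carboxylic acid group (-C(=O)OH) but the -OH oxygen has H1; the =O is OX1, not OX2.
So the answer is (C).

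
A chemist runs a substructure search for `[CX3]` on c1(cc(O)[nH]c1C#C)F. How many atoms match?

0

The query [CX3] means: C with X3: aliphatic carbon with exactly 3 total connections.
Check the 9 heavy atoms by environment: 1× n (aromatic, X3) → no; 4× c (aromatic, X3) → no; 1× F (X1) → no; 2× C (X2) → no; 1× O (X2) → no.
No environment satisfies the query, so 0 matching atoms.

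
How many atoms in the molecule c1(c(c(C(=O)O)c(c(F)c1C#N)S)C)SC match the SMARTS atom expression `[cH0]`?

6

The query [cH0] means: aromatic carbon with no attached hydrogen (substituted or ring-fusion).
Check the 16 heavy atoms by environment: 6× c (aromatic, H0) → match; 2× C (H0) → no; 1× N (H0) → no; 2× C (H3) → no; 1× S (H1) → no; 1× S (H0) → no; 1× O (H0) → no; 1× O (H1) → no; 1× F (H0) → no.
That gives 6 matching atoms.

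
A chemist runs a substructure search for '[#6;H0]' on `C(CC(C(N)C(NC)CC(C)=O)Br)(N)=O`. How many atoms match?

2

The query [#6;H0] means: any carbon with no attached hydrogen.
Check the 15 heavy atoms by environment: 2× C (H2) → no; 3× C (H1) → no; 2× C (H0) → match; 2× O (H0) → no; 2× C (H3) → no; 1× N (H1) → no; 1× Br (H0) → no; 2× N (H2) → no.
That gives 2 matching atoms.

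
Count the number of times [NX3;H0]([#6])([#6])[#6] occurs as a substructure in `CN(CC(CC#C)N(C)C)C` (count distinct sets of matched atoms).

2

[NX3;H0]([#6])([#6])[#6] is the SMARTS for a tertiary amine: a trivalent nitrogen with no H, bonded to three carbons.
The molecule carries 2 separate instances of a dimethylamino group (-N(CH3)2) meeting every constraint; each maps to a distinct set of atoms, giving 2 matches.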